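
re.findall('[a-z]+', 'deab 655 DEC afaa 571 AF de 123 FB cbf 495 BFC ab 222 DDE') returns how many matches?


Pattern '[a-z]+' finds one or more lowercase letters.
Text: 'deab 655 DEC afaa 571 AF de 123 FB cbf 495 BFC ab 222 DDE'
Scanning for matches:
  Match 1: 'deab'
  Match 2: 'afaa'
  Match 3: 'de'
  Match 4: 'cbf'
  Match 5: 'ab'
Total matches: 5

5


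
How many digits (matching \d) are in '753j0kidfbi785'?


\d matches any digit 0-9.
Scanning '753j0kidfbi785':
  pos 0: '7' -> DIGIT
  pos 1: '5' -> DIGIT
  pos 2: '3' -> DIGIT
  pos 4: '0' -> DIGIT
  pos 11: '7' -> DIGIT
  pos 12: '8' -> DIGIT
  pos 13: '5' -> DIGIT
Digits found: ['7', '5', '3', '0', '7', '8', '5']
Total: 7

7


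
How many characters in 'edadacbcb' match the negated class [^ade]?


Negated class [^ade] matches any char NOT in {a, d, e}
Scanning 'edadacbcb':
  pos 0: 'e' -> no (excluded)
  pos 1: 'd' -> no (excluded)
  pos 2: 'a' -> no (excluded)
  pos 3: 'd' -> no (excluded)
  pos 4: 'a' -> no (excluded)
  pos 5: 'c' -> MATCH
  pos 6: 'b' -> MATCH
  pos 7: 'c' -> MATCH
  pos 8: 'b' -> MATCH
Total matches: 4

4


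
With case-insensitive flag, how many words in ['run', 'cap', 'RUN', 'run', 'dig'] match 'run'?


Case-insensitive matching: compare each word's lowercase form to 'run'.
  'run' -> lower='run' -> MATCH
  'cap' -> lower='cap' -> no
  'RUN' -> lower='run' -> MATCH
  'run' -> lower='run' -> MATCH
  'dig' -> lower='dig' -> no
Matches: ['run', 'RUN', 'run']
Count: 3

3


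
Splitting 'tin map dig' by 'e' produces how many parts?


Splitting by 'e' breaks the string at each occurrence of the separator.
Text: 'tin map dig'
Parts after split:
  Part 1: 'tin map dig'
Total parts: 1

1


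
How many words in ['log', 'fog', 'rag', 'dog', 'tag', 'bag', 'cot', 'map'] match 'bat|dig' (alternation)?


Alternation 'bat|dig' matches either 'bat' or 'dig'.
Checking each word:
  'log' -> no
  'fog' -> no
  'rag' -> no
  'dog' -> no
  'tag' -> no
  'bag' -> no
  'cot' -> no
  'map' -> no
Matches: []
Count: 0

0


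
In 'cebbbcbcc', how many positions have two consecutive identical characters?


Looking for consecutive identical characters in 'cebbbcbcc':
  pos 0-1: 'c' vs 'e' -> different
  pos 1-2: 'e' vs 'b' -> different
  pos 2-3: 'b' vs 'b' -> MATCH ('bb')
  pos 3-4: 'b' vs 'b' -> MATCH ('bb')
  pos 4-5: 'b' vs 'c' -> different
  pos 5-6: 'c' vs 'b' -> different
  pos 6-7: 'b' vs 'c' -> different
  pos 7-8: 'c' vs 'c' -> MATCH ('cc')
Consecutive identical pairs: ['bb', 'bb', 'cc']
Count: 3

3


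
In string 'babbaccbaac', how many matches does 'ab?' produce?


Pattern 'ab?' matches 'a' optionally followed by 'b'.
String: 'babbaccbaac'
Scanning left to right for 'a' then checking next char:
  Match 1: 'ab' (a followed by b)
  Match 2: 'a' (a not followed by b)
  Match 3: 'a' (a not followed by b)
  Match 4: 'a' (a not followed by b)
Total matches: 4

4


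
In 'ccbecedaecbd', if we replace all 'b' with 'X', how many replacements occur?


re.sub('b', 'X', text) replaces every occurrence of 'b' with 'X'.
Text: 'ccbecedaecbd'
Scanning for 'b':
  pos 2: 'b' -> replacement #1
  pos 10: 'b' -> replacement #2
Total replacements: 2

2


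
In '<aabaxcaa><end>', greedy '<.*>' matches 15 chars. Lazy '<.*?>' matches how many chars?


Greedy '<.*>' tries to match as MUCH as possible.
Lazy '<.*?>' tries to match as LITTLE as possible.

String: '<aabaxcaa><end>'
Greedy '<.*>' starts at first '<' and extends to the LAST '>': '<aabaxcaa><end>' (15 chars)
Lazy '<.*?>' starts at first '<' and stops at the FIRST '>': '<aabaxcaa>' (10 chars)

10


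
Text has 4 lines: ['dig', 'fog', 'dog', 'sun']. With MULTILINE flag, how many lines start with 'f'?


With MULTILINE flag, ^ matches the start of each line.
Lines: ['dig', 'fog', 'dog', 'sun']
Checking which lines start with 'f':
  Line 1: 'dig' -> no
  Line 2: 'fog' -> MATCH
  Line 3: 'dog' -> no
  Line 4: 'sun' -> no
Matching lines: ['fog']
Count: 1

1


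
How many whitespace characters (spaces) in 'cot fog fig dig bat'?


\s matches whitespace characters (spaces, tabs, etc.).
Text: 'cot fog fig dig bat'
This text has 5 words separated by spaces.
Number of spaces = number of words - 1 = 5 - 1 = 4

4


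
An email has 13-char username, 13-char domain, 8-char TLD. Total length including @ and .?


An email address has format: username@domain.tld
Username length: 13
'@' character: 1
Domain length: 13
'.' character: 1
TLD length: 8
Total = 13 + 1 + 13 + 1 + 8 = 36

36


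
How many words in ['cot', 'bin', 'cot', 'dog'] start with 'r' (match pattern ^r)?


Pattern ^r anchors to start of word. Check which words begin with 'r':
  'cot' -> no
  'bin' -> no
  'cot' -> no
  'dog' -> no
Matching words: []
Count: 0

0


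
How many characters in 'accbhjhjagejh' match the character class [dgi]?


Character class [dgi] matches any of: {d, g, i}
Scanning string 'accbhjhjagejh' character by character:
  pos 0: 'a' -> no
  pos 1: 'c' -> no
  pos 2: 'c' -> no
  pos 3: 'b' -> no
  pos 4: 'h' -> no
  pos 5: 'j' -> no
  pos 6: 'h' -> no
  pos 7: 'j' -> no
  pos 8: 'a' -> no
  pos 9: 'g' -> MATCH
  pos 10: 'e' -> no
  pos 11: 'j' -> no
  pos 12: 'h' -> no
Total matches: 1

1


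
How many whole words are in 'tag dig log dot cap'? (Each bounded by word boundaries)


Word boundaries (\b) mark the start/end of each word.
Text: 'tag dig log dot cap'
Splitting by whitespace:
  Word 1: 'tag'
  Word 2: 'dig'
  Word 3: 'log'
  Word 4: 'dot'
  Word 5: 'cap'
Total whole words: 5

5


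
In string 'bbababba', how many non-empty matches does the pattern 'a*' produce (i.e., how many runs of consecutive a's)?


Pattern 'a*' matches zero or more a's. We want non-empty runs of consecutive a's.
String: 'bbababba'
Walking through the string to find runs of a's:
  Run 1: positions 2-2 -> 'a'
  Run 2: positions 4-4 -> 'a'
  Run 3: positions 7-7 -> 'a'
Non-empty runs found: ['a', 'a', 'a']
Count: 3

3


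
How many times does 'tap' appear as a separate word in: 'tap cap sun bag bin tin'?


Scanning each word for exact match 'tap':
  Word 1: 'tap' -> MATCH
  Word 2: 'cap' -> no
  Word 3: 'sun' -> no
  Word 4: 'bag' -> no
  Word 5: 'bin' -> no
  Word 6: 'tin' -> no
Total matches: 1

1


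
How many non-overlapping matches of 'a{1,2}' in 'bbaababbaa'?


Pattern 'a{1,2}' matches between 1 and 2 consecutive a's (greedy).
String: 'bbaababbaa'
Finding runs of a's and applying greedy matching:
  Run at pos 2: 'aa' (length 2)
  Run at pos 5: 'a' (length 1)
  Run at pos 8: 'aa' (length 2)
Matches: ['aa', 'a', 'aa']
Count: 3

3


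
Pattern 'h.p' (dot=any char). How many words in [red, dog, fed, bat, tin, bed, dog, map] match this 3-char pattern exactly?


Pattern 'h.p' means: starts with 'h', any single char, ends with 'p'.
Checking each word (must be exactly 3 chars):
  'red' (len=3): no
  'dog' (len=3): no
  'fed' (len=3): no
  'bat' (len=3): no
  'tin' (len=3): no
  'bed' (len=3): no
  'dog' (len=3): no
  'map' (len=3): no
Matching words: []
Total: 0

0


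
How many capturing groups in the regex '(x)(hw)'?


To count capturing groups, count each '(' that starts a group.
Pattern: '(x)(hw)'
Walking through the pattern:
  Position 0: '(' -> group #1
  Position 3: '(' -> group #2
Total capturing groups: 2

2


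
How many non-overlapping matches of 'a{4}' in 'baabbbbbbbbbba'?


Pattern 'a{4}' matches exactly 4 consecutive a's (greedy, non-overlapping).
String: 'baabbbbbbbbbba'
Scanning for runs of a's:
  Run at pos 1: 'aa' (length 2) -> 0 match(es)
  Run at pos 13: 'a' (length 1) -> 0 match(es)
Matches found: []
Total: 0

0


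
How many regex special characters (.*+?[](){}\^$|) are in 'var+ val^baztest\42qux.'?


Regex special characters are: . * + ? [ ] ( ) { } \ ^ $ |
Scanning 'var+ val^baztest\42qux.':
  pos 3: '+' -> SPECIAL
  pos 8: '^' -> SPECIAL
  pos 16: '\' -> SPECIAL
  pos 22: '.' -> SPECIAL
Special chars found: ['+', '^', '\\', '.']
Total: 4

4


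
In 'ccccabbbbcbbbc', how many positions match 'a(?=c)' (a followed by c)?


Lookahead 'a(?=c)' matches 'a' only when followed by 'c'.
String: 'ccccabbbbcbbbc'
Checking each position where char is 'a':
  pos 4: 'a' -> no (next='b')
Matching positions: []
Count: 0

0


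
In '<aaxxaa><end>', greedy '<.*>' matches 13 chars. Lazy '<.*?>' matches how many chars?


Greedy '<.*>' tries to match as MUCH as possible.
Lazy '<.*?>' tries to match as LITTLE as possible.

String: '<aaxxaa><end>'
Greedy '<.*>' starts at first '<' and extends to the LAST '>': '<aaxxaa><end>' (13 chars)
Lazy '<.*?>' starts at first '<' and stops at the FIRST '>': '<aaxxaa>' (8 chars)

8


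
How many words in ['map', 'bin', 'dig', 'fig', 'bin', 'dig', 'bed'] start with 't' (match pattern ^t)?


Pattern ^t anchors to start of word. Check which words begin with 't':
  'map' -> no
  'bin' -> no
  'dig' -> no
  'fig' -> no
  'bin' -> no
  'dig' -> no
  'bed' -> no
Matching words: []
Count: 0

0


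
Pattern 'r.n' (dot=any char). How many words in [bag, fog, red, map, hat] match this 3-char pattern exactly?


Pattern 'r.n' means: starts with 'r', any single char, ends with 'n'.
Checking each word (must be exactly 3 chars):
  'bag' (len=3): no
  'fog' (len=3): no
  'red' (len=3): no
  'map' (len=3): no
  'hat' (len=3): no
Matching words: []
Total: 0

0


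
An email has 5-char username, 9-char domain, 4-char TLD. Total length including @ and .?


An email address has format: username@domain.tld
Username length: 5
'@' character: 1
Domain length: 9
'.' character: 1
TLD length: 4
Total = 5 + 1 + 9 + 1 + 4 = 20

20


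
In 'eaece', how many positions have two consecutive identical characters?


Looking for consecutive identical characters in 'eaece':
  pos 0-1: 'e' vs 'a' -> different
  pos 1-2: 'a' vs 'e' -> different
  pos 2-3: 'e' vs 'c' -> different
  pos 3-4: 'c' vs 'e' -> different
Consecutive identical pairs: []
Count: 0

0


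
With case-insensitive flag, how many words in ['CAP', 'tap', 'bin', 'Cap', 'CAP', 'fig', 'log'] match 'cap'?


Case-insensitive matching: compare each word's lowercase form to 'cap'.
  'CAP' -> lower='cap' -> MATCH
  'tap' -> lower='tap' -> no
  'bin' -> lower='bin' -> no
  'Cap' -> lower='cap' -> MATCH
  'CAP' -> lower='cap' -> MATCH
  'fig' -> lower='fig' -> no
  'log' -> lower='log' -> no
Matches: ['CAP', 'Cap', 'CAP']
Count: 3

3


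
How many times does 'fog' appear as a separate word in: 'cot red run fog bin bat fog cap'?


Scanning each word for exact match 'fog':
  Word 1: 'cot' -> no
  Word 2: 'red' -> no
  Word 3: 'run' -> no
  Word 4: 'fog' -> MATCH
  Word 5: 'bin' -> no
  Word 6: 'bat' -> no
  Word 7: 'fog' -> MATCH
  Word 8: 'cap' -> no
Total matches: 2

2


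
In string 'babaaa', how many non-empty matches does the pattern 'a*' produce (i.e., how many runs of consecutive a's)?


Pattern 'a*' matches zero or more a's. We want non-empty runs of consecutive a's.
String: 'babaaa'
Walking through the string to find runs of a's:
  Run 1: positions 1-1 -> 'a'
  Run 2: positions 3-5 -> 'aaa'
Non-empty runs found: ['a', 'aaa']
Count: 2

2


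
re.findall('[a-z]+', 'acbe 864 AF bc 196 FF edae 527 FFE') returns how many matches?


Pattern '[a-z]+' finds one or more lowercase letters.
Text: 'acbe 864 AF bc 196 FF edae 527 FFE'
Scanning for matches:
  Match 1: 'acbe'
  Match 2: 'bc'
  Match 3: 'edae'
Total matches: 3

3


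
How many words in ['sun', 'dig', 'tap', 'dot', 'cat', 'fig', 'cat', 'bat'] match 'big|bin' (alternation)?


Alternation 'big|bin' matches either 'big' or 'bin'.
Checking each word:
  'sun' -> no
  'dig' -> no
  'tap' -> no
  'dot' -> no
  'cat' -> no
  'fig' -> no
  'cat' -> no
  'bat' -> no
Matches: []
Count: 0

0


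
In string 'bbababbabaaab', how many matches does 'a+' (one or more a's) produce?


Pattern 'a+' matches one or more consecutive a's.
String: 'bbababbabaaab'
Scanning for runs of a:
  Match 1: 'a' (length 1)
  Match 2: 'a' (length 1)
  Match 3: 'a' (length 1)
  Match 4: 'aaa' (length 3)
Total matches: 4

4


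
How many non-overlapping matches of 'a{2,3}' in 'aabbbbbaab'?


Pattern 'a{2,3}' matches between 2 and 3 consecutive a's (greedy).
String: 'aabbbbbaab'
Finding runs of a's and applying greedy matching:
  Run at pos 0: 'aa' (length 2)
  Run at pos 7: 'aa' (length 2)
Matches: ['aa', 'aa']
Count: 2

2


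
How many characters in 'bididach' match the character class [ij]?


Character class [ij] matches any of: {i, j}
Scanning string 'bididach' character by character:
  pos 0: 'b' -> no
  pos 1: 'i' -> MATCH
  pos 2: 'd' -> no
  pos 3: 'i' -> MATCH
  pos 4: 'd' -> no
  pos 5: 'a' -> no
  pos 6: 'c' -> no
  pos 7: 'h' -> no
Total matches: 2

2


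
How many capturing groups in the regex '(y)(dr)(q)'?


To count capturing groups, count each '(' that starts a group.
Pattern: '(y)(dr)(q)'
Walking through the pattern:
  Position 0: '(' -> group #1
  Position 3: '(' -> group #2
  Position 7: '(' -> group #3
Total capturing groups: 3

3


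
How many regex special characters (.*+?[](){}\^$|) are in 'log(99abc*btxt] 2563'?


Regex special characters are: . * + ? [ ] ( ) { } \ ^ $ |
Scanning 'log(99abc*btxt] 2563':
  pos 3: '(' -> SPECIAL
  pos 9: '*' -> SPECIAL
  pos 14: ']' -> SPECIAL
Special chars found: ['(', '*', ']']
Total: 3

3


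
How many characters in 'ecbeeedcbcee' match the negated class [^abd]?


Negated class [^abd] matches any char NOT in {a, b, d}
Scanning 'ecbeeedcbcee':
  pos 0: 'e' -> MATCH
  pos 1: 'c' -> MATCH
  pos 2: 'b' -> no (excluded)
  pos 3: 'e' -> MATCH
  pos 4: 'e' -> MATCH
  pos 5: 'e' -> MATCH
  pos 6: 'd' -> no (excluded)
  pos 7: 'c' -> MATCH
  pos 8: 'b' -> no (excluded)
  pos 9: 'c' -> MATCH
  pos 10: 'e' -> MATCH
  pos 11: 'e' -> MATCH
Total matches: 9

9


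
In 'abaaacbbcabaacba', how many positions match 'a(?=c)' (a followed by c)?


Lookahead 'a(?=c)' matches 'a' only when followed by 'c'.
String: 'abaaacbbcabaacba'
Checking each position where char is 'a':
  pos 0: 'a' -> no (next='b')
  pos 2: 'a' -> no (next='a')
  pos 3: 'a' -> no (next='a')
  pos 4: 'a' -> MATCH (next='c')
  pos 9: 'a' -> no (next='b')
  pos 11: 'a' -> no (next='a')
  pos 12: 'a' -> MATCH (next='c')
Matching positions: [4, 12]
Count: 2

2


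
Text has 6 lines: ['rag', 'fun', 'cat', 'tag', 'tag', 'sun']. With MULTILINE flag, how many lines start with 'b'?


With MULTILINE flag, ^ matches the start of each line.
Lines: ['rag', 'fun', 'cat', 'tag', 'tag', 'sun']
Checking which lines start with 'b':
  Line 1: 'rag' -> no
  Line 2: 'fun' -> no
  Line 3: 'cat' -> no
  Line 4: 'tag' -> no
  Line 5: 'tag' -> no
  Line 6: 'sun' -> no
Matching lines: []
Count: 0

0


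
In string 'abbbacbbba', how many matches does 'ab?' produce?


Pattern 'ab?' matches 'a' optionally followed by 'b'.
String: 'abbbacbbba'
Scanning left to right for 'a' then checking next char:
  Match 1: 'ab' (a followed by b)
  Match 2: 'a' (a not followed by b)
  Match 3: 'a' (a not followed by b)
Total matches: 3

3


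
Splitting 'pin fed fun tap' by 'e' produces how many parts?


Splitting by 'e' breaks the string at each occurrence of the separator.
Text: 'pin fed fun tap'
Parts after split:
  Part 1: 'pin f'
  Part 2: 'd fun tap'
Total parts: 2

2


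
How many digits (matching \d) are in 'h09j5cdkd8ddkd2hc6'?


\d matches any digit 0-9.
Scanning 'h09j5cdkd8ddkd2hc6':
  pos 1: '0' -> DIGIT
  pos 2: '9' -> DIGIT
  pos 4: '5' -> DIGIT
  pos 9: '8' -> DIGIT
  pos 14: '2' -> DIGIT
  pos 17: '6' -> DIGIT
Digits found: ['0', '9', '5', '8', '2', '6']
Total: 6

6


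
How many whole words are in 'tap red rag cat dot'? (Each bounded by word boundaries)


Word boundaries (\b) mark the start/end of each word.
Text: 'tap red rag cat dot'
Splitting by whitespace:
  Word 1: 'tap'
  Word 2: 'red'
  Word 3: 'rag'
  Word 4: 'cat'
  Word 5: 'dot'
Total whole words: 5

5


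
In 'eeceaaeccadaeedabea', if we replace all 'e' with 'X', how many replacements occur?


re.sub('e', 'X', text) replaces every occurrence of 'e' with 'X'.
Text: 'eeceaaeccadaeedabea'
Scanning for 'e':
  pos 0: 'e' -> replacement #1
  pos 1: 'e' -> replacement #2
  pos 3: 'e' -> replacement #3
  pos 6: 'e' -> replacement #4
  pos 12: 'e' -> replacement #5
  pos 13: 'e' -> replacement #6
  pos 17: 'e' -> replacement #7
Total replacements: 7

7


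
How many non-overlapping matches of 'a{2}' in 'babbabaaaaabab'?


Pattern 'a{2}' matches exactly 2 consecutive a's (greedy, non-overlapping).
String: 'babbabaaaaabab'
Scanning for runs of a's:
  Run at pos 1: 'a' (length 1) -> 0 match(es)
  Run at pos 4: 'a' (length 1) -> 0 match(es)
  Run at pos 6: 'aaaaa' (length 5) -> 2 match(es)
  Run at pos 12: 'a' (length 1) -> 0 match(es)
Matches found: ['aa', 'aa']
Total: 2

2


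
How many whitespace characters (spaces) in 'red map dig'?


\s matches whitespace characters (spaces, tabs, etc.).
Text: 'red map dig'
This text has 3 words separated by spaces.
Number of spaces = number of words - 1 = 3 - 1 = 2

2


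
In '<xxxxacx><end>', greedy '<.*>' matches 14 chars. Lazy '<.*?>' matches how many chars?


Greedy '<.*>' tries to match as MUCH as possible.
Lazy '<.*?>' tries to match as LITTLE as possible.

String: '<xxxxacx><end>'
Greedy '<.*>' starts at first '<' and extends to the LAST '>': '<xxxxacx><end>' (14 chars)
Lazy '<.*?>' starts at first '<' and stops at the FIRST '>': '<xxxxacx>' (9 chars)

9


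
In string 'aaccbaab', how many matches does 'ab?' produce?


Pattern 'ab?' matches 'a' optionally followed by 'b'.
String: 'aaccbaab'
Scanning left to right for 'a' then checking next char:
  Match 1: 'a' (a not followed by b)
  Match 2: 'a' (a not followed by b)
  Match 3: 'a' (a not followed by b)
  Match 4: 'ab' (a followed by b)
Total matches: 4

4


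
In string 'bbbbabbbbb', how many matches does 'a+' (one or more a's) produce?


Pattern 'a+' matches one or more consecutive a's.
String: 'bbbbabbbbb'
Scanning for runs of a:
  Match 1: 'a' (length 1)
Total matches: 1

1


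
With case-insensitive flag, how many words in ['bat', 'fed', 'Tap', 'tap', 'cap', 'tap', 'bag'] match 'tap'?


Case-insensitive matching: compare each word's lowercase form to 'tap'.
  'bat' -> lower='bat' -> no
  'fed' -> lower='fed' -> no
  'Tap' -> lower='tap' -> MATCH
  'tap' -> lower='tap' -> MATCH
  'cap' -> lower='cap' -> no
  'tap' -> lower='tap' -> MATCH
  'bag' -> lower='bag' -> no
Matches: ['Tap', 'tap', 'tap']
Count: 3

3


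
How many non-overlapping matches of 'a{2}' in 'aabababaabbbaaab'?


Pattern 'a{2}' matches exactly 2 consecutive a's (greedy, non-overlapping).
String: 'aabababaabbbaaab'
Scanning for runs of a's:
  Run at pos 0: 'aa' (length 2) -> 1 match(es)
  Run at pos 3: 'a' (length 1) -> 0 match(es)
  Run at pos 5: 'a' (length 1) -> 0 match(es)
  Run at pos 7: 'aa' (length 2) -> 1 match(es)
  Run at pos 12: 'aaa' (length 3) -> 1 match(es)
Matches found: ['aa', 'aa', 'aa']
Total: 3

3


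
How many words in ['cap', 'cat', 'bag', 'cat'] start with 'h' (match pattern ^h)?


Pattern ^h anchors to start of word. Check which words begin with 'h':
  'cap' -> no
  'cat' -> no
  'bag' -> no
  'cat' -> no
Matching words: []
Count: 0

0


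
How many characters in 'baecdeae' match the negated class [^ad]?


Negated class [^ad] matches any char NOT in {a, d}
Scanning 'baecdeae':
  pos 0: 'b' -> MATCH
  pos 1: 'a' -> no (excluded)
  pos 2: 'e' -> MATCH
  pos 3: 'c' -> MATCH
  pos 4: 'd' -> no (excluded)
  pos 5: 'e' -> MATCH
  pos 6: 'a' -> no (excluded)
  pos 7: 'e' -> MATCH
Total matches: 5

5


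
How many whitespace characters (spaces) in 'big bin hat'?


\s matches whitespace characters (spaces, tabs, etc.).
Text: 'big bin hat'
This text has 3 words separated by spaces.
Number of spaces = number of words - 1 = 3 - 1 = 2

2


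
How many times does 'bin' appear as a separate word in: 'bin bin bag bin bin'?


Scanning each word for exact match 'bin':
  Word 1: 'bin' -> MATCH
  Word 2: 'bin' -> MATCH
  Word 3: 'bag' -> no
  Word 4: 'bin' -> MATCH
  Word 5: 'bin' -> MATCH
Total matches: 4

4


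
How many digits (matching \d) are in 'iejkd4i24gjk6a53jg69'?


\d matches any digit 0-9.
Scanning 'iejkd4i24gjk6a53jg69':
  pos 5: '4' -> DIGIT
  pos 7: '2' -> DIGIT
  pos 8: '4' -> DIGIT
  pos 12: '6' -> DIGIT
  pos 14: '5' -> DIGIT
  pos 15: '3' -> DIGIT
  pos 18: '6' -> DIGIT
  pos 19: '9' -> DIGIT
Digits found: ['4', '2', '4', '6', '5', '3', '6', '9']
Total: 8

8


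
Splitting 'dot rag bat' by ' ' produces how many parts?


Splitting by ' ' breaks the string at each occurrence of the separator.
Text: 'dot rag bat'
Parts after split:
  Part 1: 'dot'
  Part 2: 'rag'
  Part 3: 'bat'
Total parts: 3

3


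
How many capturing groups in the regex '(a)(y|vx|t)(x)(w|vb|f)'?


To count capturing groups, count each '(' that starts a group.
Pattern: '(a)(y|vx|t)(x)(w|vb|f)'
Walking through the pattern:
  Position 0: '(' -> group #1
  Position 3: '(' -> group #2
  Position 11: '(' -> group #3
  Position 14: '(' -> group #4
Total capturing groups: 4

4


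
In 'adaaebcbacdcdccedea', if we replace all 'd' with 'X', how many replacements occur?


re.sub('d', 'X', text) replaces every occurrence of 'd' with 'X'.
Text: 'adaaebcbacdcdccedea'
Scanning for 'd':
  pos 1: 'd' -> replacement #1
  pos 10: 'd' -> replacement #2
  pos 12: 'd' -> replacement #3
  pos 16: 'd' -> replacement #4
Total replacements: 4

4


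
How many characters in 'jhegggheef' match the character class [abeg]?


Character class [abeg] matches any of: {a, b, e, g}
Scanning string 'jhegggheef' character by character:
  pos 0: 'j' -> no
  pos 1: 'h' -> no
  pos 2: 'e' -> MATCH
  pos 3: 'g' -> MATCH
  pos 4: 'g' -> MATCH
  pos 5: 'g' -> MATCH
  pos 6: 'h' -> no
  pos 7: 'e' -> MATCH
  pos 8: 'e' -> MATCH
  pos 9: 'f' -> no
Total matches: 6

6


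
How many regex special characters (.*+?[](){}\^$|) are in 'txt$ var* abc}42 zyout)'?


Regex special characters are: . * + ? [ ] ( ) { } \ ^ $ |
Scanning 'txt$ var* abc}42 zyout)':
  pos 3: '$' -> SPECIAL
  pos 8: '*' -> SPECIAL
  pos 13: '}' -> SPECIAL
  pos 22: ')' -> SPECIAL
Special chars found: ['$', '*', '}', ')']
Total: 4

4


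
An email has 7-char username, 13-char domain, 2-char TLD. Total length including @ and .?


An email address has format: username@domain.tld
Username length: 7
'@' character: 1
Domain length: 13
'.' character: 1
TLD length: 2
Total = 7 + 1 + 13 + 1 + 2 = 24

24


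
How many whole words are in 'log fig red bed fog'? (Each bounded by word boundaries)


Word boundaries (\b) mark the start/end of each word.
Text: 'log fig red bed fog'
Splitting by whitespace:
  Word 1: 'log'
  Word 2: 'fig'
  Word 3: 'red'
  Word 4: 'bed'
  Word 5: 'fog'
Total whole words: 5

5


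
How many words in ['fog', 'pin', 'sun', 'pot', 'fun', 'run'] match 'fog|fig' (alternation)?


Alternation 'fog|fig' matches either 'fog' or 'fig'.
Checking each word:
  'fog' -> MATCH
  'pin' -> no
  'sun' -> no
  'pot' -> no
  'fun' -> no
  'run' -> no
Matches: ['fog']
Count: 1

1


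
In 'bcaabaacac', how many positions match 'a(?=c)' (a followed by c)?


Lookahead 'a(?=c)' matches 'a' only when followed by 'c'.
String: 'bcaabaacac'
Checking each position where char is 'a':
  pos 2: 'a' -> no (next='a')
  pos 3: 'a' -> no (next='b')
  pos 5: 'a' -> no (next='a')
  pos 6: 'a' -> MATCH (next='c')
  pos 8: 'a' -> MATCH (next='c')
Matching positions: [6, 8]
Count: 2

2


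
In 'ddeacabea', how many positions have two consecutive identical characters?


Looking for consecutive identical characters in 'ddeacabea':
  pos 0-1: 'd' vs 'd' -> MATCH ('dd')
  pos 1-2: 'd' vs 'e' -> different
  pos 2-3: 'e' vs 'a' -> different
  pos 3-4: 'a' vs 'c' -> different
  pos 4-5: 'c' vs 'a' -> different
  pos 5-6: 'a' vs 'b' -> different
  pos 6-7: 'b' vs 'e' -> different
  pos 7-8: 'e' vs 'a' -> different
Consecutive identical pairs: ['dd']
Count: 1

1


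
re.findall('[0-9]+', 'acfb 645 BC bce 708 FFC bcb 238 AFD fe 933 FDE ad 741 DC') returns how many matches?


Pattern '[0-9]+' finds one or more digits.
Text: 'acfb 645 BC bce 708 FFC bcb 238 AFD fe 933 FDE ad 741 DC'
Scanning for matches:
  Match 1: '645'
  Match 2: '708'
  Match 3: '238'
  Match 4: '933'
  Match 5: '741'
Total matches: 5

5


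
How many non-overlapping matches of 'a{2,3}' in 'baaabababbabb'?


Pattern 'a{2,3}' matches between 2 and 3 consecutive a's (greedy).
String: 'baaabababbabb'
Finding runs of a's and applying greedy matching:
  Run at pos 1: 'aaa' (length 3)
  Run at pos 5: 'a' (length 1)
  Run at pos 7: 'a' (length 1)
  Run at pos 10: 'a' (length 1)
Matches: ['aaa']
Count: 1

1


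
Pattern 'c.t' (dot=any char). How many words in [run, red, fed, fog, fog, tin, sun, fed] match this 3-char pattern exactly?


Pattern 'c.t' means: starts with 'c', any single char, ends with 't'.
Checking each word (must be exactly 3 chars):
  'run' (len=3): no
  'red' (len=3): no
  'fed' (len=3): no
  'fog' (len=3): no
  'fog' (len=3): no
  'tin' (len=3): no
  'sun' (len=3): no
  'fed' (len=3): no
Matching words: []
Total: 0

0


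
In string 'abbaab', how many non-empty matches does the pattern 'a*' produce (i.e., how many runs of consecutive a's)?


Pattern 'a*' matches zero or more a's. We want non-empty runs of consecutive a's.
String: 'abbaab'
Walking through the string to find runs of a's:
  Run 1: positions 0-0 -> 'a'
  Run 2: positions 3-4 -> 'aa'
Non-empty runs found: ['a', 'aa']
Count: 2

2


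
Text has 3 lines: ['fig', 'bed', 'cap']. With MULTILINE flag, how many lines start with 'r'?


With MULTILINE flag, ^ matches the start of each line.
Lines: ['fig', 'bed', 'cap']
Checking which lines start with 'r':
  Line 1: 'fig' -> no
  Line 2: 'bed' -> no
  Line 3: 'cap' -> no
Matching lines: []
Count: 0

0


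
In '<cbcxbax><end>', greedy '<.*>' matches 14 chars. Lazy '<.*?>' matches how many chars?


Greedy '<.*>' tries to match as MUCH as possible.
Lazy '<.*?>' tries to match as LITTLE as possible.

String: '<cbcxbax><end>'
Greedy '<.*>' starts at first '<' and extends to the LAST '>': '<cbcxbax><end>' (14 chars)
Lazy '<.*?>' starts at first '<' and stops at the FIRST '>': '<cbcxbax>' (9 chars)

9


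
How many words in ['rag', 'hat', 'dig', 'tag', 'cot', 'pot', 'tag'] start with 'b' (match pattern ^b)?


Pattern ^b anchors to start of word. Check which words begin with 'b':
  'rag' -> no
  'hat' -> no
  'dig' -> no
  'tag' -> no
  'cot' -> no
  'pot' -> no
  'tag' -> no
Matching words: []
Count: 0

0


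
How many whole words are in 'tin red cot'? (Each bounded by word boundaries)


Word boundaries (\b) mark the start/end of each word.
Text: 'tin red cot'
Splitting by whitespace:
  Word 1: 'tin'
  Word 2: 'red'
  Word 3: 'cot'
Total whole words: 3

3


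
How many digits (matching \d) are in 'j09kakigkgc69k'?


\d matches any digit 0-9.
Scanning 'j09kakigkgc69k':
  pos 1: '0' -> DIGIT
  pos 2: '9' -> DIGIT
  pos 11: '6' -> DIGIT
  pos 12: '9' -> DIGIT
Digits found: ['0', '9', '6', '9']
Total: 4

4


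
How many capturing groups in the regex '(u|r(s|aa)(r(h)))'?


To count capturing groups, count each '(' that starts a group.
Pattern: '(u|r(s|aa)(r(h)))'
Walking through the pattern:
  Position 0: '(' -> group #1
  Position 4: '(' -> group #2
  Position 10: '(' -> group #3
  Position 12: '(' -> group #4
Total capturing groups: 4

4


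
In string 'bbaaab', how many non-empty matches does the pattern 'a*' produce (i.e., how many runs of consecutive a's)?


Pattern 'a*' matches zero or more a's. We want non-empty runs of consecutive a's.
String: 'bbaaab'
Walking through the string to find runs of a's:
  Run 1: positions 2-4 -> 'aaa'
Non-empty runs found: ['aaa']
Count: 1

1


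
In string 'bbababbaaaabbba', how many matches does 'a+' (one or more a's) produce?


Pattern 'a+' matches one or more consecutive a's.
String: 'bbababbaaaabbba'
Scanning for runs of a:
  Match 1: 'a' (length 1)
  Match 2: 'a' (length 1)
  Match 3: 'aaaa' (length 4)
  Match 4: 'a' (length 1)
Total matches: 4

4


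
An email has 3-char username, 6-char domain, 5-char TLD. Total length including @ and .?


An email address has format: username@domain.tld
Username length: 3
'@' character: 1
Domain length: 6
'.' character: 1
TLD length: 5
Total = 3 + 1 + 6 + 1 + 5 = 16

16


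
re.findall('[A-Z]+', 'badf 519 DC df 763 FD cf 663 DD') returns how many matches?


Pattern '[A-Z]+' finds one or more uppercase letters.
Text: 'badf 519 DC df 763 FD cf 663 DD'
Scanning for matches:
  Match 1: 'DC'
  Match 2: 'FD'
  Match 3: 'DD'
Total matches: 3

3


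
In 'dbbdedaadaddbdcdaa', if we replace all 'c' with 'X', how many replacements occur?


re.sub('c', 'X', text) replaces every occurrence of 'c' with 'X'.
Text: 'dbbdedaadaddbdcdaa'
Scanning for 'c':
  pos 14: 'c' -> replacement #1
Total replacements: 1

1


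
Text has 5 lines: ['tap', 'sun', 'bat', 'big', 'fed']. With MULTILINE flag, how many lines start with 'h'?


With MULTILINE flag, ^ matches the start of each line.
Lines: ['tap', 'sun', 'bat', 'big', 'fed']
Checking which lines start with 'h':
  Line 1: 'tap' -> no
  Line 2: 'sun' -> no
  Line 3: 'bat' -> no
  Line 4: 'big' -> no
  Line 5: 'fed' -> no
Matching lines: []
Count: 0

0


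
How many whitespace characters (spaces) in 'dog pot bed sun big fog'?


\s matches whitespace characters (spaces, tabs, etc.).
Text: 'dog pot bed sun big fog'
This text has 6 words separated by spaces.
Number of spaces = number of words - 1 = 6 - 1 = 5

5


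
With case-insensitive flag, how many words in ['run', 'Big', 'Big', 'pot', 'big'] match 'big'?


Case-insensitive matching: compare each word's lowercase form to 'big'.
  'run' -> lower='run' -> no
  'Big' -> lower='big' -> MATCH
  'Big' -> lower='big' -> MATCH
  'pot' -> lower='pot' -> no
  'big' -> lower='big' -> MATCH
Matches: ['Big', 'Big', 'big']
Count: 3

3


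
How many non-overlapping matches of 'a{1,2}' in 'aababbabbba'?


Pattern 'a{1,2}' matches between 1 and 2 consecutive a's (greedy).
String: 'aababbabbba'
Finding runs of a's and applying greedy matching:
  Run at pos 0: 'aa' (length 2)
  Run at pos 3: 'a' (length 1)
  Run at pos 6: 'a' (length 1)
  Run at pos 10: 'a' (length 1)
Matches: ['aa', 'a', 'a', 'a']
Count: 4

4


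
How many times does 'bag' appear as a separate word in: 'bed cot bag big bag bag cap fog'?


Scanning each word for exact match 'bag':
  Word 1: 'bed' -> no
  Word 2: 'cot' -> no
  Word 3: 'bag' -> MATCH
  Word 4: 'big' -> no
  Word 5: 'bag' -> MATCH
  Word 6: 'bag' -> MATCH
  Word 7: 'cap' -> no
  Word 8: 'fog' -> no
Total matches: 3

3


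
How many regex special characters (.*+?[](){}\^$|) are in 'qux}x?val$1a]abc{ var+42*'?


Regex special characters are: . * + ? [ ] ( ) { } \ ^ $ |
Scanning 'qux}x?val$1a]abc{ var+42*':
  pos 3: '}' -> SPECIAL
  pos 5: '?' -> SPECIAL
  pos 9: '$' -> SPECIAL
  pos 12: ']' -> SPECIAL
  pos 16: '{' -> SPECIAL
  pos 21: '+' -> SPECIAL
  pos 24: '*' -> SPECIAL
Special chars found: ['}', '?', '$', ']', '{', '+', '*']
Total: 7

7


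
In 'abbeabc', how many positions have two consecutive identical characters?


Looking for consecutive identical characters in 'abbeabc':
  pos 0-1: 'a' vs 'b' -> different
  pos 1-2: 'b' vs 'b' -> MATCH ('bb')
  pos 2-3: 'b' vs 'e' -> different
  pos 3-4: 'e' vs 'a' -> different
  pos 4-5: 'a' vs 'b' -> different
  pos 5-6: 'b' vs 'c' -> different
Consecutive identical pairs: ['bb']
Count: 1

1


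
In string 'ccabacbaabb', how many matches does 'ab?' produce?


Pattern 'ab?' matches 'a' optionally followed by 'b'.
String: 'ccabacbaabb'
Scanning left to right for 'a' then checking next char:
  Match 1: 'ab' (a followed by b)
  Match 2: 'a' (a not followed by b)
  Match 3: 'a' (a not followed by b)
  Match 4: 'ab' (a followed by b)
Total matches: 4

4


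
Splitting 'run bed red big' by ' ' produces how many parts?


Splitting by ' ' breaks the string at each occurrence of the separator.
Text: 'run bed red big'
Parts after split:
  Part 1: 'run'
  Part 2: 'bed'
  Part 3: 'red'
  Part 4: 'big'
Total parts: 4

4


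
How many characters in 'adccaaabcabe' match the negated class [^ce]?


Negated class [^ce] matches any char NOT in {c, e}
Scanning 'adccaaabcabe':
  pos 0: 'a' -> MATCH
  pos 1: 'd' -> MATCH
  pos 2: 'c' -> no (excluded)
  pos 3: 'c' -> no (excluded)
  pos 4: 'a' -> MATCH
  pos 5: 'a' -> MATCH
  pos 6: 'a' -> MATCH
  pos 7: 'b' -> MATCH
  pos 8: 'c' -> no (excluded)
  pos 9: 'a' -> MATCH
  pos 10: 'b' -> MATCH
  pos 11: 'e' -> no (excluded)
Total matches: 8

8


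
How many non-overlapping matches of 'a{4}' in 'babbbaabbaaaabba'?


Pattern 'a{4}' matches exactly 4 consecutive a's (greedy, non-overlapping).
String: 'babbbaabbaaaabba'
Scanning for runs of a's:
  Run at pos 1: 'a' (length 1) -> 0 match(es)
  Run at pos 5: 'aa' (length 2) -> 0 match(es)
  Run at pos 9: 'aaaa' (length 4) -> 1 match(es)
  Run at pos 15: 'a' (length 1) -> 0 match(es)
Matches found: ['aaaa']
Total: 1

1


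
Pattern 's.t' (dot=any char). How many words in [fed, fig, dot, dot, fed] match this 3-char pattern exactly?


Pattern 's.t' means: starts with 's', any single char, ends with 't'.
Checking each word (must be exactly 3 chars):
  'fed' (len=3): no
  'fig' (len=3): no
  'dot' (len=3): no
  'dot' (len=3): no
  'fed' (len=3): no
Matching words: []
Total: 0

0


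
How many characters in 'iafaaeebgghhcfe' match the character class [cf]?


Character class [cf] matches any of: {c, f}
Scanning string 'iafaaeebgghhcfe' character by character:
  pos 0: 'i' -> no
  pos 1: 'a' -> no
  pos 2: 'f' -> MATCH
  pos 3: 'a' -> no
  pos 4: 'a' -> no
  pos 5: 'e' -> no
  pos 6: 'e' -> no
  pos 7: 'b' -> no
  pos 8: 'g' -> no
  pos 9: 'g' -> no
  pos 10: 'h' -> no
  pos 11: 'h' -> no
  pos 12: 'c' -> MATCH
  pos 13: 'f' -> MATCH
  pos 14: 'e' -> no
Total matches: 3

3


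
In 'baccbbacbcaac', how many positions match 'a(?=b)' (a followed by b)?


Lookahead 'a(?=b)' matches 'a' only when followed by 'b'.
String: 'baccbbacbcaac'
Checking each position where char is 'a':
  pos 1: 'a' -> no (next='c')
  pos 6: 'a' -> no (next='c')
  pos 10: 'a' -> no (next='a')
  pos 11: 'a' -> no (next='c')
Matching positions: []
Count: 0

0


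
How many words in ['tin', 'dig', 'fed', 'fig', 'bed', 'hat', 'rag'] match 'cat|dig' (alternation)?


Alternation 'cat|dig' matches either 'cat' or 'dig'.
Checking each word:
  'tin' -> no
  'dig' -> MATCH
  'fed' -> no
  'fig' -> no
  'bed' -> no
  'hat' -> no
  'rag' -> no
Matches: ['dig']
Count: 1

1


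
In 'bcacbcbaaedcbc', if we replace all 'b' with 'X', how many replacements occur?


re.sub('b', 'X', text) replaces every occurrence of 'b' with 'X'.
Text: 'bcacbcbaaedcbc'
Scanning for 'b':
  pos 0: 'b' -> replacement #1
  pos 4: 'b' -> replacement #2
  pos 6: 'b' -> replacement #3
  pos 12: 'b' -> replacement #4
Total replacements: 4

4


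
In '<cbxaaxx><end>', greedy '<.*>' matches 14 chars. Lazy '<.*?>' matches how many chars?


Greedy '<.*>' tries to match as MUCH as possible.
Lazy '<.*?>' tries to match as LITTLE as possible.

String: '<cbxaaxx><end>'
Greedy '<.*>' starts at first '<' and extends to the LAST '>': '<cbxaaxx><end>' (14 chars)
Lazy '<.*?>' starts at first '<' and stops at the FIRST '>': '<cbxaaxx>' (9 chars)

9


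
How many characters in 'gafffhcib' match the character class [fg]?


Character class [fg] matches any of: {f, g}
Scanning string 'gafffhcib' character by character:
  pos 0: 'g' -> MATCH
  pos 1: 'a' -> no
  pos 2: 'f' -> MATCH
  pos 3: 'f' -> MATCH
  pos 4: 'f' -> MATCH
  pos 5: 'h' -> no
  pos 6: 'c' -> no
  pos 7: 'i' -> no
  pos 8: 'b' -> no
Total matches: 4

4


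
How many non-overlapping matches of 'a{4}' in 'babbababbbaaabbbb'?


Pattern 'a{4}' matches exactly 4 consecutive a's (greedy, non-overlapping).
String: 'babbababbbaaabbbb'
Scanning for runs of a's:
  Run at pos 1: 'a' (length 1) -> 0 match(es)
  Run at pos 4: 'a' (length 1) -> 0 match(es)
  Run at pos 6: 'a' (length 1) -> 0 match(es)
  Run at pos 10: 'aaa' (length 3) -> 0 match(es)
Matches found: []
Total: 0

0


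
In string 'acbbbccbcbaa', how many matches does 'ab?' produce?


Pattern 'ab?' matches 'a' optionally followed by 'b'.
String: 'acbbbccbcbaa'
Scanning left to right for 'a' then checking next char:
  Match 1: 'a' (a not followed by b)
  Match 2: 'a' (a not followed by b)
  Match 3: 'a' (a not followed by b)
Total matches: 3

3


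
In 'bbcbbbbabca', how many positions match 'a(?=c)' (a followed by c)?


Lookahead 'a(?=c)' matches 'a' only when followed by 'c'.
String: 'bbcbbbbabca'
Checking each position where char is 'a':
  pos 7: 'a' -> no (next='b')
Matching positions: []
Count: 0

0


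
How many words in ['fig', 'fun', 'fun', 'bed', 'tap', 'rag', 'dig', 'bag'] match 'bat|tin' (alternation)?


Alternation 'bat|tin' matches either 'bat' or 'tin'.
Checking each word:
  'fig' -> no
  'fun' -> no
  'fun' -> no
  'bed' -> no
  'tap' -> no
  'rag' -> no
  'dig' -> no
  'bag' -> no
Matches: []
Count: 0

0


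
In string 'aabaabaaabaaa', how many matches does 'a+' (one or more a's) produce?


Pattern 'a+' matches one or more consecutive a's.
String: 'aabaabaaabaaa'
Scanning for runs of a:
  Match 1: 'aa' (length 2)
  Match 2: 'aa' (length 2)
  Match 3: 'aaa' (length 3)
  Match 4: 'aaa' (length 3)
Total matches: 4

4


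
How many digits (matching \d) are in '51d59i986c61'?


\d matches any digit 0-9.
Scanning '51d59i986c61':
  pos 0: '5' -> DIGIT
  pos 1: '1' -> DIGIT
  pos 3: '5' -> DIGIT
  pos 4: '9' -> DIGIT
  pos 6: '9' -> DIGIT
  pos 7: '8' -> DIGIT
  pos 8: '6' -> DIGIT
  pos 10: '6' -> DIGIT
  pos 11: '1' -> DIGIT
Digits found: ['5', '1', '5', '9', '9', '8', '6', '6', '1']
Total: 9

9


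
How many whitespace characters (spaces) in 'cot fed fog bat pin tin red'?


\s matches whitespace characters (spaces, tabs, etc.).
Text: 'cot fed fog bat pin tin red'
This text has 7 words separated by spaces.
Number of spaces = number of words - 1 = 7 - 1 = 6

6


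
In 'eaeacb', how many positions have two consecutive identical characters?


Looking for consecutive identical characters in 'eaeacb':
  pos 0-1: 'e' vs 'a' -> different
  pos 1-2: 'a' vs 'e' -> different
  pos 2-3: 'e' vs 'a' -> different
  pos 3-4: 'a' vs 'c' -> different
  pos 4-5: 'c' vs 'b' -> different
Consecutive identical pairs: []
Count: 0

0


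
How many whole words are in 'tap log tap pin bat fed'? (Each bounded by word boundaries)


Word boundaries (\b) mark the start/end of each word.
Text: 'tap log tap pin bat fed'
Splitting by whitespace:
  Word 1: 'tap'
  Word 2: 'log'
  Word 3: 'tap'
  Word 4: 'pin'
  Word 5: 'bat'
  Word 6: 'fed'
Total whole words: 6

6


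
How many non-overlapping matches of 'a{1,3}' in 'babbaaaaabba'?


Pattern 'a{1,3}' matches between 1 and 3 consecutive a's (greedy).
String: 'babbaaaaabba'
Finding runs of a's and applying greedy matching:
  Run at pos 1: 'a' (length 1)
  Run at pos 4: 'aaaaa' (length 5)
  Run at pos 11: 'a' (length 1)
Matches: ['a', 'aaa', 'aa', 'a']
Count: 4

4


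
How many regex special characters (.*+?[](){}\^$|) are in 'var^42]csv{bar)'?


Regex special characters are: . * + ? [ ] ( ) { } \ ^ $ |
Scanning 'var^42]csv{bar)':
  pos 3: '^' -> SPECIAL
  pos 6: ']' -> SPECIAL
  pos 10: '{' -> SPECIAL
  pos 14: ')' -> SPECIAL
Special chars found: ['^', ']', '{', ')']
Total: 4

4


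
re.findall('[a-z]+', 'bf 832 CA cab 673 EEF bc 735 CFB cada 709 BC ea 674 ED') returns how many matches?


Pattern '[a-z]+' finds one or more lowercase letters.
Text: 'bf 832 CA cab 673 EEF bc 735 CFB cada 709 BC ea 674 ED'
Scanning for matches:
  Match 1: 'bf'
  Match 2: 'cab'
  Match 3: 'bc'
  Match 4: 'cada'
  Match 5: 'ea'
Total matches: 5

5


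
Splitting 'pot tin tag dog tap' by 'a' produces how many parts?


Splitting by 'a' breaks the string at each occurrence of the separator.
Text: 'pot tin tag dog tap'
Parts after split:
  Part 1: 'pot tin t'
  Part 2: 'g dog t'
  Part 3: 'p'
Total parts: 3

3
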